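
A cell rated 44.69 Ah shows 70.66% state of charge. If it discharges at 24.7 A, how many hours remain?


Step 1: remaining = SOC/100 * C_total = 70.66/100 * 44.69 = 31.578 Ah
Step 2: t = remaining / I = 31.578 / 24.7 = 1.278 hr

1.278 hr


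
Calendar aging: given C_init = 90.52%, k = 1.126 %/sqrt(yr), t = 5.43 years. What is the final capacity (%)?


sqrt(t) = sqrt(5.43) = 2.3302
C_final = 90.52 - 1.126 * 2.3302 = 87.90%

87.90%


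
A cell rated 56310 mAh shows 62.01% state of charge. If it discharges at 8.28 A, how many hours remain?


Convert: C_total = 56310 mAh = 56.31 Ah
Step 1: remaining = SOC/100 * C_total = 62.01/100 * 56.31 = 34.918 Ah
Step 2: t = remaining / I = 34.918 / 8.28 = 4.217 hr

4.217 hr


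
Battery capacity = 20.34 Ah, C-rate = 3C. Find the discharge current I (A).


I = C_rate * capacity = 3 * 20.34 = 61.02 A

61.02 A


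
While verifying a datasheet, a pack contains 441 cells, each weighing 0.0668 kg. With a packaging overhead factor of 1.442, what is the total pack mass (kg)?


m_pack = n * m_cell * overhead = 441 * 0.0668 * 1.442 = 42.48 kg

42.48 kg


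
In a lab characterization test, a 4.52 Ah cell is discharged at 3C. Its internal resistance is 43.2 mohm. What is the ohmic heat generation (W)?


Convert: R = 43.2 mohm = 0.0432 ohm
Step 1: I = C_rate * capacity = 3 * 4.52 = 13.56 A
Step 2: Q = I^2 * R = 13.56^2 * 0.0432 = 183.87 * 0.0432 = 7.943 W

7.943 W


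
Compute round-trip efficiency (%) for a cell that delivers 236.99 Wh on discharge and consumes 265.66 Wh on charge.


eta_e = E_dis / E_chg * 100 = 236.99 / 265.66 * 100 = 89.21%

89.21%


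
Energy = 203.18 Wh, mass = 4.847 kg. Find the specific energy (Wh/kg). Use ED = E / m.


Specific energy = 203.18 Wh / 4.847 kg = 41.92 Wh/kg

41.92 Wh/kg


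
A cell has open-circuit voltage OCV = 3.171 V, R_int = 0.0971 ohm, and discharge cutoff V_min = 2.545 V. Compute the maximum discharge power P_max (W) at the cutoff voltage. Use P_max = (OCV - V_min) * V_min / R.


dV = OCV - V_min = 0.626 V (so I_max = dV / R)
P_max = dV * V_min / R = 0.626 * 2.545 / 0.0971 = 16.41 W

16.41 W


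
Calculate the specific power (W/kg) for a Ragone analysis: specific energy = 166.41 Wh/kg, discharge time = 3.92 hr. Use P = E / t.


Specific power = 166.41 Wh/kg / 3.92 hr = 42.45 W/kg

42.45 W/kg


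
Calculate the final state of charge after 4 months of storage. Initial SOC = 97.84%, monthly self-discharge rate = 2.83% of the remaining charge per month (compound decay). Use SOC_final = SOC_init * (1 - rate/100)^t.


Monthly retention factor = 1 - 2.83/100 = 0.9717
Over 4 months: factor^4 = 0.89152
SOC_final = 97.84 * 0.89152 = 87.23%

87.23%


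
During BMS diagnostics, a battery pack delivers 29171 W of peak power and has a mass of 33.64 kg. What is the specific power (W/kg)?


SP = P / m = 29171 / 33.64 = 867.2 W/kg

867.2 W/kg


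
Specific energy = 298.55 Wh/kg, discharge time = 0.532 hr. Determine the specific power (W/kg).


P_specific = E / t = 298.55 / 0.532 = 561.2 W/kg

561.2 W/kg


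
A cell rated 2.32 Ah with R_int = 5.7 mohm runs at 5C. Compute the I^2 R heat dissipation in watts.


Convert: R = 5.7 mohm = 0.0057 ohm
Step 1: I = C_rate * capacity = 5 * 2.32 = 11.6 A
Step 2: Q = I^2 * R = 11.6^2 * 0.0057 = 134.56 * 0.0057 = 0.7670 W

0.7670 W


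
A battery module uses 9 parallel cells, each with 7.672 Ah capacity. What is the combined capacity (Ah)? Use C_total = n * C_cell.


Parallel capacities add: 9 * 7.672 Ah = 69.048 Ah

69.048 Ah


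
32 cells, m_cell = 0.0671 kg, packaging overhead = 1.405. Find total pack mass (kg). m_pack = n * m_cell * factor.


Cell mass sum = 32 * 0.0671 = 2.1472 kg
With overhead 1.405: m_pack = 2.1472 * 1.405 = 3.017 kg

3.017 kg


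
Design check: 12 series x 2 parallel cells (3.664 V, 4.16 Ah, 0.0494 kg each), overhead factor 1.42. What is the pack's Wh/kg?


Step 1: V_pack = 12 * 3.664 = 43.968 V
Step 2: C_pack = 2 * 4.16 = 8.32 Ah
Step 3: E_pack = V_pack * C_pack = 43.968 * 8.32 = 365.81 Wh
Step 4: m_pack = 12 * 2 * 0.0494 * 1.42 = 1.6836 kg
Step 5: ED = E_pack / m_pack = 365.81 / 1.6836 = 217.3 Wh/kg

217.3 Wh/kg


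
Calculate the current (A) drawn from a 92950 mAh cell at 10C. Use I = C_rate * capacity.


Convert: capacity = 92950 mAh = 92.95 Ah
At 10C: I = 10 * 92.95 Ah = 929.5 A

929.5 A


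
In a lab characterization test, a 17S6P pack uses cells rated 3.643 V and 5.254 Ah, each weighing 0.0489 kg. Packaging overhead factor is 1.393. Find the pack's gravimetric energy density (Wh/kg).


Step 1: V_pack = 17 * 3.643 = 61.931 V
Step 2: C_pack = 6 * 5.254 = 31.524 Ah
Step 3: E_pack = V_pack * C_pack = 61.931 * 31.524 = 1952.3 Wh
Step 4: m_pack = 17 * 6 * 0.0489 * 1.393 = 6.948 kg
Step 5: ED = E_pack / m_pack = 1952.3 / 6.948 = 281.0 Wh/kg

281.0 Wh/kg


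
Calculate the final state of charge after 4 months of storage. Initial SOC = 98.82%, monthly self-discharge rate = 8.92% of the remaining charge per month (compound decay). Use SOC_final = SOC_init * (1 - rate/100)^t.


Monthly retention factor = 1 - 8.92/100 = 0.9108
Over 4 months: factor^4 = 0.68816
SOC_final = 98.82 * 0.68816 = 68.00%

68.00%


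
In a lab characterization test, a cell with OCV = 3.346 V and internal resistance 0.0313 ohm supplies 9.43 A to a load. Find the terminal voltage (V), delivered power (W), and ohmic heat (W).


Step 1: V_terminal = OCV - I*R = 3.346 - 9.43 * 0.0313 = 3.0508 V
Step 2: P_out = V_terminal * I = 3.0508 * 9.43 = 28.77 W
Step 3: Q = I^2 * R = 9.43^2 * 0.0313 = 2.783 W

V=3.0508 V, P=28.77 W, Q=2.783 W


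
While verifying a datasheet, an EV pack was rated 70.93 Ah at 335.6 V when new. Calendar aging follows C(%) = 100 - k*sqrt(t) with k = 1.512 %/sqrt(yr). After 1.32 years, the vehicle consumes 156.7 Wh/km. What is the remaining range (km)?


Step 1: capacity retention = 100 - 1.512 * sqrt(1.32) = 100 - 1.512 * 1.1489 = 98.263%
Step 2: C_now = 70.93 * 98.263/100 = 69.698 Ah
Step 3: E_pack = V * C_now = 335.6 * 69.698 = 23391 Wh
Step 4: range = E_pack / consumption = 23391 / 156.7 = 149.3 km

149.3 km


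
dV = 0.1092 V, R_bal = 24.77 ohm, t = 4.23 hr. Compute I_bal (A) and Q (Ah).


I_bal = dV / R = 0.1092 / 24.77 = 0.0044086 A
Q = I_bal * t = 0.0044086 * 4.23 = 0.01865 Ah

I=0.0044086 A, Q=0.01865 Ah


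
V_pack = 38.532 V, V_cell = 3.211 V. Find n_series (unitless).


n = V_pack / V_cell = 38.532 / 3.211 = 12

12


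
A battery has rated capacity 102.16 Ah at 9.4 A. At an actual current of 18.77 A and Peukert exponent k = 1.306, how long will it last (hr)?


Step 1: t_rated = C / I_rated = 102.16 / 9.4 = 10.868 hr
Step 2: ratio = 9.4 / 18.77 = 0.5008
Step 3: ratio^k = 0.5008^1.306 = 0.40529
Step 4: t = t_rated * ratio^k = 10.868 * 0.40529 = 4.405 hr

4.405 hr


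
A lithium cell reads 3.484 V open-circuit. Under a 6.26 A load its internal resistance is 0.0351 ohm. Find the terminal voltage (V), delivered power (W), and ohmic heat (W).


Step 1: V_terminal = OCV - I*R = 3.484 - 6.26 * 0.0351 = 3.2643 V
Step 2: P_out = V_terminal * I = 3.2643 * 6.26 = 20.43 W
Step 3: Q = I^2 * R = 6.26^2 * 0.0351 = 1.375 W

V=3.2643 V, P=20.43 W, Q=1.375 W


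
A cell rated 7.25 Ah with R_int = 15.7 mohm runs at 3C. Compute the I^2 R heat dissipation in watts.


Convert: R = 15.7 mohm = 0.0157 ohm
Step 1: I = C_rate * capacity = 3 * 7.25 = 21.75 A
Step 2: Q = I^2 * R = 21.75^2 * 0.0157 = 473.06 * 0.0157 = 7.427 W

7.427 W


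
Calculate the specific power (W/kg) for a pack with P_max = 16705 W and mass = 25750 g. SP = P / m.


Convert: m = 25750 g = 25.75 kg
Specific power = 16705 W / 25.75 kg = 648.7 W/kg

648.7 W/kg


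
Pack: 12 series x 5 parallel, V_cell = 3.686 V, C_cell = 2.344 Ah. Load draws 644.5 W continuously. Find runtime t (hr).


Step 1: E_pack = Ns * V_cell * Np * C_cell = 12 * 3.686 * 5 * 2.344 = 518.4 Wh
Step 2: t = E_pack / P = 518.4 / 644.5 = 0.8043 hr

0.8043 hr


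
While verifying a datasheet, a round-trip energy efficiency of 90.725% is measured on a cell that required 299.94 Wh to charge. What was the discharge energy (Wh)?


E_dis = eta/100 * E_chg = 90.725/100 * 299.94 = 272.1 Wh

272.1 Wh


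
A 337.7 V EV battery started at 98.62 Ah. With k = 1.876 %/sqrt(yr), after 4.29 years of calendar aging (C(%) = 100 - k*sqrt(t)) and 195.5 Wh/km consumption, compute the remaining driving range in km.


Step 1: capacity retention = 100 - 1.876 * sqrt(4.29) = 100 - 1.876 * 2.0712 = 96.114%
Step 2: C_now = 98.62 * 96.114/100 = 94.788 Ah
Step 3: E_pack = V * C_now = 337.7 * 94.788 = 32010 Wh
Step 4: range = E_pack / consumption = 32010 / 195.5 = 163.7 km

163.7 km


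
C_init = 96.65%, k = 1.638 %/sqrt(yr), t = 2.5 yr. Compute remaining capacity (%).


sqrt(t) = sqrt(2.5) = 1.5811
C_final = 96.65 - 1.638 * 1.5811 = 94.06%

94.06%


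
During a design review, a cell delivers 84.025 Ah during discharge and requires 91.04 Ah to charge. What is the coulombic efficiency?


Coulombic efficiency = 84.025/91.04 * 100% = 92.29%

92.29%


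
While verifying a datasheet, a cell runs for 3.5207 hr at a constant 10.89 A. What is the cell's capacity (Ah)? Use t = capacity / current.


C = I * t = 10.89 * 3.5207 = 38.34 Ah

38.34 Ah


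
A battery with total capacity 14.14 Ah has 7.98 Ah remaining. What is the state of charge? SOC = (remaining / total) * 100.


SOC = (remaining / total) * 100 = (7.98 / 14.14) * 100 = 56.44%

56.44%


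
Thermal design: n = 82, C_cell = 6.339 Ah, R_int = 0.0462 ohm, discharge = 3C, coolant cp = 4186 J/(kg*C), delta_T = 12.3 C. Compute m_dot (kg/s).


Step 1: I = 3 * 6.339 = 19.017 A
Step 2: Q_cell = I^2 * R = 19.017^2 * 0.0462 = 16.708 W
Step 3: Q_total = 82 * 16.708 = 1370.1 W
Step 4: m_dot = Q_total / (cp * dT) = 1370.1 / (4186 * 12.3) = 0.02661 kg/s

0.02661 kg/s


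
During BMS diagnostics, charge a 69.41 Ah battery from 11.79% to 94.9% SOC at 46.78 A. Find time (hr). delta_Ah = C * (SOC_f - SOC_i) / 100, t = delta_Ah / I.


Step 1: dSOC = 94.9% - 11.79% = 83.11%
Step 2: delta_Ah = 69.41 * 83.11 / 100 = 57.687 Ah
Step 3: t = 57.687 / 46.78 = 1.233 hr

1.233 hr


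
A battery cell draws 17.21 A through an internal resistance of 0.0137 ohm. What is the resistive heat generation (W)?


Q = I^2 * R = 17.21^2 * 0.0137 = 4.058 W

4.058 W


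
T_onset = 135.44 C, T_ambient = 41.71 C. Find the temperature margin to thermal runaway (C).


Safety margin = 135.44 C - 41.71 C = 93.73 C

93.73 C


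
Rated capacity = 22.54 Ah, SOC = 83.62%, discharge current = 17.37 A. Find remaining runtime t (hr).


Step 1: remaining = SOC/100 * C_total = 83.62/100 * 22.54 = 18.848 Ah
Step 2: t = remaining / I = 18.848 / 17.37 = 1.085 hr

1.085 hr


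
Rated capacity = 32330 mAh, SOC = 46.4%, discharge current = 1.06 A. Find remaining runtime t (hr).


Convert: C_total = 32330 mAh = 32.33 Ah
Step 1: remaining = SOC/100 * C_total = 46.4/100 * 32.33 = 15.001 Ah
Step 2: t = remaining / I = 15.001 / 1.06 = 14.15 hr

14.15 hr


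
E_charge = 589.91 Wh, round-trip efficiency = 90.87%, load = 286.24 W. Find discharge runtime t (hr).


Step 1: E_discharge = eta/100 * E_charge = 90.87/100 * 589.91 = 536.05 Wh
Step 2: t = E_discharge / P = 536.05 / 286.24 = 1.873 hr

1.873 hr


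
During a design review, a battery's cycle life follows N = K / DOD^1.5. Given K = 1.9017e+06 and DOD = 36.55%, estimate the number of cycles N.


Step 1: DOD^1.5 = 36.55^1.5 = 220.97
Step 2: N = 1.9017e+06 / 220.97 = 8606 cycles

8606 cycles


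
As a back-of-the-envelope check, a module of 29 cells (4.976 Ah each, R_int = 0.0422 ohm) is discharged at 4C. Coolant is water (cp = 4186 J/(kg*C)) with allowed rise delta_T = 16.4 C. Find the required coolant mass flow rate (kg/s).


Step 1: I = 4 * 4.976 = 19.904 A
Step 2: Q_cell = I^2 * R = 19.904^2 * 0.0422 = 16.718 W
Step 3: Q_total = 29 * 16.718 = 484.82 W
Step 4: m_dot = Q_total / (cp * dT) = 484.82 / (4186 * 16.4) = 0.007062 kg/s

0.007062 kg/s


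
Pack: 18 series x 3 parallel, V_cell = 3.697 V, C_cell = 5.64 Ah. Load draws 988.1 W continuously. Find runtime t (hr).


Step 1: E_pack = Ns * V_cell * Np * C_cell = 18 * 3.697 * 3 * 5.64 = 1126 Wh
Step 2: t = E_pack / P = 1126 / 988.1 = 1.140 hr

1.140 hr


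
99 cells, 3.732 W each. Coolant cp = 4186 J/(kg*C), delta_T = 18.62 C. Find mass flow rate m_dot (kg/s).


Q_total = 99 * 3.732 = 369.47 W
m_dot = Q_total / (cp * dT) = 369.47 / (4186 * 18.62) = 0.004740 kg/s

0.004740 kg/s


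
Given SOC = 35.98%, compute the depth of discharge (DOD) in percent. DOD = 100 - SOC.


Complement of SOC: DOD = 100% - 35.98% = 64.02%

64.02%


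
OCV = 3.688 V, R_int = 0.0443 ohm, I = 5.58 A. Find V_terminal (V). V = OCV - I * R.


IR drop = 5.58 * 0.0443 = 0.24719 V
V = 3.688 - 0.24719 = 3.441 V

3.441 V


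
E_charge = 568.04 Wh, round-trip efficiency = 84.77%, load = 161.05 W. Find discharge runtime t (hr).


Step 1: E_discharge = eta/100 * E_charge = 84.77/100 * 568.04 = 481.53 Wh
Step 2: t = E_discharge / P = 481.53 / 161.05 = 2.990 hr

2.990 hr


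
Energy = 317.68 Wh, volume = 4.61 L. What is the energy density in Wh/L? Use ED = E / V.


Volumetric ED = 317.68 Wh / 4.61 L = 68.91 Wh/L

68.91 Wh/L


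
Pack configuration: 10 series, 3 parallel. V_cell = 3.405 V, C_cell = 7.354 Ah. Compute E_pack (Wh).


E = Ns * Vcell * Np * Ccell = 10 * 3.405 * 3 * 7.354 = 751.2 Wh

751.2 Wh


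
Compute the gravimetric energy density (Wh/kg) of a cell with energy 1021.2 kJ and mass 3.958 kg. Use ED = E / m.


Convert: E = 1021.2 kJ = 283.67 Wh
ED = E / m = 283.67 / 3.958 = 71.67 Wh/kg

71.67 Wh/kg


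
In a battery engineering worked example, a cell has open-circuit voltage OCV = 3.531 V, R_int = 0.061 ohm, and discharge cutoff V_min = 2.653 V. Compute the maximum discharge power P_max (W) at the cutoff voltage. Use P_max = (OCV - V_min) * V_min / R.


P_max = (OCV - V_min) * V_min / R = (3.531 - 2.653) * 2.653 / 0.061 = 0.878 * 2.653 / 0.061 = 38.19 W

38.19 W


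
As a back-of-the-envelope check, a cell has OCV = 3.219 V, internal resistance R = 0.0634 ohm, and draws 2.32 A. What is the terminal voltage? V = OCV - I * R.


V = OCV - I*R = 3.219 - 2.32 * 0.0634 = 3.072 V

3.072 V


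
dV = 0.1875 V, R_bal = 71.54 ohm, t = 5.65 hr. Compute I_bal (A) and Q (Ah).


I_bal = dV / R = 0.1875 / 71.54 = 0.0026209 A
Q = I_bal * t = 0.0026209 * 5.65 = 0.01481 Ah

I=0.0026209 A, Q=0.01481 Ah


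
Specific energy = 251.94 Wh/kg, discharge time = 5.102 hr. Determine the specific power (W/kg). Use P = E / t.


P_specific = E / t = 251.94 / 5.102 = 49.38 W/kg

49.38 W/kg


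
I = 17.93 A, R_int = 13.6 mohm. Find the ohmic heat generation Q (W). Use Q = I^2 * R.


Convert: R = 13.6 mohm = 0.0136 ohm
I^2 = 321.48
Q = 321.48 * 0.0136 = 4.372 W

4.372 W


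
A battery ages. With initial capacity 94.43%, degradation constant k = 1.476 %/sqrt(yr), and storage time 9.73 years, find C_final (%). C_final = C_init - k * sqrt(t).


Step 1: sqrt(9.73 yr) = 3.1193
Step 2: drop = 1.476 * 3.1193 = 4.6041
Step 3: C_final = 94.43 - 4.6041 = 89.83%

89.83%


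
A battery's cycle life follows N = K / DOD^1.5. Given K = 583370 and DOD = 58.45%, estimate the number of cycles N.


DOD^1.5 = 446.87
N = K / DOD^1.5 = 583370 / 446.87 = 1305

1305 cycles


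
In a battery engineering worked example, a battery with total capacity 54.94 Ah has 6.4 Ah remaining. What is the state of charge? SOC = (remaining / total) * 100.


SOC% = 6.4 / 54.94 * 100 = 11.65%

11.65%


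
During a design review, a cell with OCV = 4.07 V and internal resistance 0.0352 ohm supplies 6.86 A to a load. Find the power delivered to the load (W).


Step 1: V_terminal = OCV - I*R = 4.07 - 6.86 * 0.0352 = 3.8285 V
Step 2: P_out = V_terminal * I = 3.8285 * 6.86 = 26.26 W

26.26 W


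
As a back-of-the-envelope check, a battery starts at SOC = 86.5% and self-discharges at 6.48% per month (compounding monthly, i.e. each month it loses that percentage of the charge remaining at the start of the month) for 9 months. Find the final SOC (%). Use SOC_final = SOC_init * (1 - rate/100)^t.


Monthly retention factor = 1 - 6.48/100 = 0.9352
Over 9 months: factor^9 = 0.54719
SOC_final = 86.5 * 0.54719 = 47.33%

47.33%


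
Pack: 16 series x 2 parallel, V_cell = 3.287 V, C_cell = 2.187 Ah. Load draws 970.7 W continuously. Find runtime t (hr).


Step 1: E_pack = Ns * V_cell * Np * C_cell = 16 * 3.287 * 2 * 2.187 = 230.04 Wh
Step 2: t = E_pack / P = 230.04 / 970.7 = 0.2370 hr

0.2370 hr


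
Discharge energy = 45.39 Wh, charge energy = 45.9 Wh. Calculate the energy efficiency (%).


eta_e = E_dis / E_chg * 100 = 45.39 / 45.9 * 100 = 98.89%

98.89%


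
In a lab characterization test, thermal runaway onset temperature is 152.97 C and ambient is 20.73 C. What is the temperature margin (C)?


Safety margin = 152.97 C - 20.73 C = 132.24 C

132.24 C


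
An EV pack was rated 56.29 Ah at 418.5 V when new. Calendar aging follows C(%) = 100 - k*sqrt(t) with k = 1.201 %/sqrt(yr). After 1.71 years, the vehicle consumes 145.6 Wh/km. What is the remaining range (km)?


Step 1: capacity retention = 100 - 1.201 * sqrt(1.71) = 100 - 1.201 * 1.3077 = 98.429%
Step 2: C_now = 56.29 * 98.429/100 = 55.406 Ah
Step 3: E_pack = V * C_now = 418.5 * 55.406 = 23187 Wh
Step 4: range = E_pack / consumption = 23187 / 145.6 = 159.3 km

159.3 km


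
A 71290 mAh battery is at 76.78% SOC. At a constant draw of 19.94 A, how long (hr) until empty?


Convert: C_total = 71290 mAh = 71.29 Ah
Step 1: remaining = SOC/100 * C_total = 76.78/100 * 71.29 = 54.736 Ah
Step 2: t = remaining / I = 54.736 / 19.94 = 2.745 hr

2.745 hr


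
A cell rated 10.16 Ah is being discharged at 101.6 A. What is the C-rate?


C_rate = I / capacity = 101.6 / 10.16 = 10C

10C


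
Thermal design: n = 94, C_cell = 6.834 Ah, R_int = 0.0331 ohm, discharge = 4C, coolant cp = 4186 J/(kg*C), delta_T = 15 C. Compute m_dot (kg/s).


Step 1: I = 4 * 6.834 = 27.336 A
Step 2: Q_cell = I^2 * R = 27.336^2 * 0.0331 = 24.734 W
Step 3: Q_total = 94 * 24.734 = 2325 W
Step 4: m_dot = Q_total / (cp * dT) = 2325 / (4186 * 15) = 0.03703 kg/s

0.03703 kg/s


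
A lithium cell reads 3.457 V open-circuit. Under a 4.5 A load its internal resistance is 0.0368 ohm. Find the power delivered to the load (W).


Step 1: V_terminal = OCV - I*R = 3.457 - 4.5 * 0.0368 = 3.2914 V
Step 2: P_out = V_terminal * I = 3.2914 * 4.5 = 14.81 W

14.81 W


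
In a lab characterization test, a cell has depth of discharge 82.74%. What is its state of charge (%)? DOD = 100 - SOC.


SOC = 100 - DOD = 100 - 82.74 = 17.26%

17.26%


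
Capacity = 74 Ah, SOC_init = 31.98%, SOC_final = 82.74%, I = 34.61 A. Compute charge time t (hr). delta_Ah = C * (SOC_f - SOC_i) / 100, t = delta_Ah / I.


Step 1: dSOC = 82.74% - 31.98% = 50.76%
Step 2: delta_Ah = 74 * 50.76 / 100 = 37.562 Ah
Step 3: t = 37.562 / 34.61 = 1.085 hr

1.085 hr


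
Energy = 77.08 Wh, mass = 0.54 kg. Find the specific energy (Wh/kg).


ED = E / m = 77.08 / 0.54 = 142.7 Wh/kg

142.7 Wh/kg


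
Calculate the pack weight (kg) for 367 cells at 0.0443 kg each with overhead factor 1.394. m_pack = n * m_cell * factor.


Cell mass sum = 367 * 0.0443 = 16.258 kg
With overhead 1.394: m_pack = 16.258 * 1.394 = 22.66 kg

22.66 kg


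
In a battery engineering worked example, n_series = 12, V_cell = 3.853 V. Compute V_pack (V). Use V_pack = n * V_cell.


With 12 cells in series at 3.853 V each, V_pack = 46.236 V

46.236 V


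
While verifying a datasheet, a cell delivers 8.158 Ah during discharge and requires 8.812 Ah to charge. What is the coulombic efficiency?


Coulombic efficiency = 8.158/8.812 * 100% = 92.58%

92.58%


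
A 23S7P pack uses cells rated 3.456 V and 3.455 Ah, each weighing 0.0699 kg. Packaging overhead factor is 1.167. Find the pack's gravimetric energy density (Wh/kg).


Step 1: V_pack = 23 * 3.456 = 79.488 V
Step 2: C_pack = 7 * 3.455 = 24.185 Ah
Step 3: E_pack = V_pack * C_pack = 79.488 * 24.185 = 1922.4 Wh
Step 4: m_pack = 23 * 7 * 0.0699 * 1.167 = 13.133 kg
Step 5: ED = E_pack / m_pack = 1922.4 / 13.133 = 146.4 Wh/kg

146.4 Wh/kg


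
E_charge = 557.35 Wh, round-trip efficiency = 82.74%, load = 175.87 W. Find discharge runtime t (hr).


Step 1: E_discharge = eta/100 * E_charge = 82.74/100 * 557.35 = 461.15 Wh
Step 2: t = E_discharge / P = 461.15 / 175.87 = 2.622 hr

2.622 hr


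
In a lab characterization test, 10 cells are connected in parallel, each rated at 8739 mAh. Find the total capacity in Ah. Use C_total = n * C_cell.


Convert: C_cell = 8739 mAh = 8.739 Ah
C_total = 10 * 8.739 = 87.39 Ah

87.39 Ah


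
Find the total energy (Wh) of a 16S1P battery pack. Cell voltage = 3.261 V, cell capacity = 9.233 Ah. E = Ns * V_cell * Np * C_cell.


V_pack = 16 * 3.261 = 52.176 V
C_pack = 1 * 9.233 = 9.233 Ah
E = V_pack * C_pack = 52.176 * 9.233 = 481.7 Wh

481.7 Wh


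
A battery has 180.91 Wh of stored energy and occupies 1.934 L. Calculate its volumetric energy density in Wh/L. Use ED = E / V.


Volumetric ED = 180.91 Wh / 1.934 L = 93.54 Wh/L

93.54 Wh/L


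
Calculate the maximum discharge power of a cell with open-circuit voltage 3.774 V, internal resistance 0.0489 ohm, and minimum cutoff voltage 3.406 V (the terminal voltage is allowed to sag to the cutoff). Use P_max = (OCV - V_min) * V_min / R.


dV = OCV - V_min = 0.368 V (so I_max = dV / R)
P_max = dV * V_min / R = 0.368 * 3.406 / 0.0489 = 25.63 W

25.63 W


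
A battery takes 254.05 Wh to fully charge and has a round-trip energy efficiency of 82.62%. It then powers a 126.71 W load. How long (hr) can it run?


Step 1: E_discharge = eta/100 * E_charge = 82.62/100 * 254.05 = 209.9 Wh
Step 2: t = E_discharge / P = 209.9 / 126.71 = 1.657 hr

1.657 hr


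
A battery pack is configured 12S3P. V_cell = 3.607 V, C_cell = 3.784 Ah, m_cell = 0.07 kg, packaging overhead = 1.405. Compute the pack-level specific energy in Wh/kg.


Step 1: V_pack = 12 * 3.607 = 43.284 V
Step 2: C_pack = 3 * 3.784 = 11.352 Ah
Step 3: E_pack = V_pack * C_pack = 43.284 * 11.352 = 491.36 Wh
Step 4: m_pack = 12 * 3 * 0.07 * 1.405 = 3.5406 kg
Step 5: ED = E_pack / m_pack = 491.36 / 3.5406 = 138.8 Wh/kg

138.8 Wh/kg


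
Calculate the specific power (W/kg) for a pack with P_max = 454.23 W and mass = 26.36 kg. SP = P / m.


SP = P / m = 454.23 / 26.36 = 17.23 W/kg

17.23 W/kg


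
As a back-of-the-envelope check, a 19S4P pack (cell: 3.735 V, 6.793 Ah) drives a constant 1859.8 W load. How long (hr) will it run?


Step 1: E_pack = Ns * V_cell * Np * C_cell = 19 * 3.735 * 4 * 6.793 = 1928.3 Wh
Step 2: t = E_pack / P = 1928.3 / 1859.8 = 1.037 hr

1.037 hr


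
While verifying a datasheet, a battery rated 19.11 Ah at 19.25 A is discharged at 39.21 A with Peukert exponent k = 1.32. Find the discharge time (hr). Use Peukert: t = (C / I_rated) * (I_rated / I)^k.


Step 1: t_rated = C / I_rated = 19.11 / 19.25 = 0.99273 hr
Step 2: ratio = 19.25 / 39.21 = 0.49095
Step 3: ratio^k = 0.49095^1.32 = 0.39099
Step 4: t = t_rated * ratio^k = 0.99273 * 0.39099 = 0.3881 hr

0.3881 hr


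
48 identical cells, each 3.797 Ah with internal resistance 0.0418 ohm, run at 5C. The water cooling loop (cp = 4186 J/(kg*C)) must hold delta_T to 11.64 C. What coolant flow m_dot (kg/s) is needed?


Step 1: I = 5 * 3.797 = 18.985 A
Step 2: Q_cell = I^2 * R = 18.985^2 * 0.0418 = 15.066 W
Step 3: Q_total = 48 * 15.066 = 723.17 W
Step 4: m_dot = Q_total / (cp * dT) = 723.17 / (4186 * 11.64) = 0.01484 kg/s

0.01484 kg/s


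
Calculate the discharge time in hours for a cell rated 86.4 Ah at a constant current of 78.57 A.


Runtime = 86.4 Ah / 78.57 A = 1.100 hr

1.100 hr


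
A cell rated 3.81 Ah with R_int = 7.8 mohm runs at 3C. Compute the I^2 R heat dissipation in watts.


Convert: R = 7.8 mohm = 0.0078 ohm
Step 1: I = C_rate * capacity = 3 * 3.81 = 11.43 A
Step 2: Q = I^2 * R = 11.43^2 * 0.0078 = 130.64 * 0.0078 = 1.019 W

1.019 W


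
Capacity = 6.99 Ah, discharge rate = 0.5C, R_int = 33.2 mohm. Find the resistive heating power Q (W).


Convert: R = 33.2 mohm = 0.0332 ohm
Step 1: I = C_rate * capacity = 0.5 * 6.99 = 3.495 A
Step 2: Q = I^2 * R = 3.495^2 * 0.0332 = 12.215 * 0.0332 = 0.4055 W

0.4055 W


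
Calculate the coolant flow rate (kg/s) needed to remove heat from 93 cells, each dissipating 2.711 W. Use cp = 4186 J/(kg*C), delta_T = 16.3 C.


Q_total = 93 * 2.711 = 252.12 W
m_dot = Q_total / (cp * dT) = 252.12 / (4186 * 16.3) = 0.003695 kg/s

0.003695 kg/s


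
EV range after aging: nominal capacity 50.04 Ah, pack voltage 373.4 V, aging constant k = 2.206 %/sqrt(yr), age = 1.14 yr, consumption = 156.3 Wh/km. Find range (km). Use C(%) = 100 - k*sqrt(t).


Step 1: capacity retention = 100 - 2.206 * sqrt(1.14) = 100 - 2.206 * 1.0677 = 97.645%
Step 2: C_now = 50.04 * 97.645/100 = 48.862 Ah
Step 3: E_pack = V * C_now = 373.4 * 48.862 = 18245 Wh
Step 4: range = E_pack / consumption = 18245 / 156.3 = 116.7 km

116.7 km


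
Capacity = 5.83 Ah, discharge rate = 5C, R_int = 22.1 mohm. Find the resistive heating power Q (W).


Convert: R = 22.1 mohm = 0.0221 ohm
Step 1: I = C_rate * capacity = 5 * 5.83 = 29.15 A
Step 2: Q = I^2 * R = 29.15^2 * 0.0221 = 849.72 * 0.0221 = 18.78 W

18.78 W


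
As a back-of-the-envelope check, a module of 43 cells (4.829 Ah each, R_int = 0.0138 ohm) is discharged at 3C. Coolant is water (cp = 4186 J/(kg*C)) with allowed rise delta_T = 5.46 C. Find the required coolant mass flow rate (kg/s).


Step 1: I = 3 * 4.829 = 14.487 A
Step 2: Q_cell = I^2 * R = 14.487^2 * 0.0138 = 2.8962 W
Step 3: Q_total = 43 * 2.8962 = 124.54 W
Step 4: m_dot = Q_total / (cp * dT) = 124.54 / (4186 * 5.46) = 0.005449 kg/s

0.005449 kg/s


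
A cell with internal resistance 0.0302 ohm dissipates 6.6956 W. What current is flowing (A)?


I = sqrt(Q / R) = sqrt(6.6956 / 0.0302) = sqrt(221.71) = 14.89 A

14.89 A


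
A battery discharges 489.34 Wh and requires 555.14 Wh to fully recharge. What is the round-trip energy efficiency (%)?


eta_e = E_dis / E_chg * 100 = 489.34 / 555.14 * 100 = 88.15%

88.15%


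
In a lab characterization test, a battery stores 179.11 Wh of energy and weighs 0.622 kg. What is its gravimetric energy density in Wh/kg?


Specific energy = 179.11 Wh / 0.622 kg = 288.0 Wh/kg

288.0 Wh/kg


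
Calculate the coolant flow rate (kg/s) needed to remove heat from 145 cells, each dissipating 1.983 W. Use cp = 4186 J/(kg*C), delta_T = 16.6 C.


Q_total = 145 * 1.983 = 287.54 W
m_dot = Q_total / (cp * dT) = 287.54 / (4186 * 16.6) = 0.004138 kg/s

0.004138 kg/s


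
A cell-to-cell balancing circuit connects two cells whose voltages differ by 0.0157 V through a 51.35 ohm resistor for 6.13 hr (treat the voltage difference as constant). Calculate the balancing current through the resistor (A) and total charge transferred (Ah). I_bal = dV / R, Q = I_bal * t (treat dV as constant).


First, Ohm's law: I_bal = 0.0157 V / 51.35 ohm = 3.0574e-04 A
Then Q = I * t = 3.0574e-04 A * 6.13 hr = 0.001874 Ah

I=3.0574e-04 A, Q=0.001874 Ah


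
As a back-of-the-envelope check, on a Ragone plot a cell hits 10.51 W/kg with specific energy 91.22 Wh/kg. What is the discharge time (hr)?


t = E / P = 91.22 / 10.51 = 8.679 hr

8.679 hr


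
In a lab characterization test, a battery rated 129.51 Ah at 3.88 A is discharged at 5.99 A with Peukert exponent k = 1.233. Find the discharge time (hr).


Step 1: t_rated = C / I_rated = 129.51 / 3.88 = 33.379 hr
Step 2: ratio = 3.88 / 5.99 = 0.64775
Step 3: ratio^k = 0.64775^1.233 = 0.58542
Step 4: t = t_rated * ratio^k = 33.379 * 0.58542 = 19.54 hr

19.54 hr


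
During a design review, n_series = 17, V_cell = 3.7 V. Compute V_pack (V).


Series voltages add: 17 * 3.7 V = 62.9 V

62.9 V


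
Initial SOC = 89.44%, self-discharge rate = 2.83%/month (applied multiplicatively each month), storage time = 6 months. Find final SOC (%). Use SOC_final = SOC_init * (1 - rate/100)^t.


Monthly retention factor = 1 - 2.83/100 = 0.9717
Over 6 months: factor^6 = 0.84177
SOC_final = 89.44 * 0.84177 = 75.29%

75.29%


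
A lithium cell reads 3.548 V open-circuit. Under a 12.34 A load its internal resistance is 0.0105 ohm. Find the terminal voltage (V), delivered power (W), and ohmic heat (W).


Step 1: V_terminal = OCV - I*R = 3.548 - 12.34 * 0.0105 = 3.4184 V
Step 2: P_out = V_terminal * I = 3.4184 * 12.34 = 42.18 W
Step 3: Q = I^2 * R = 12.34^2 * 0.0105 = 1.599 W

V=3.4184 V, P=42.18 W, Q=1.599 W


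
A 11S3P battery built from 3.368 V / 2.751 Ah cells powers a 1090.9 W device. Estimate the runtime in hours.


Step 1: E_pack = Ns * V_cell * Np * C_cell = 11 * 3.368 * 3 * 2.751 = 305.76 Wh
Step 2: t = E_pack / P = 305.76 / 1090.9 = 0.2803 hr

0.2803 hr


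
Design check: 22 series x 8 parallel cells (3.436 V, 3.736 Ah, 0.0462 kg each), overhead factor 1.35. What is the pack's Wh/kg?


Step 1: V_pack = 22 * 3.436 = 75.592 V
Step 2: C_pack = 8 * 3.736 = 29.888 Ah
Step 3: E_pack = V_pack * C_pack = 75.592 * 29.888 = 2259.3 Wh
Step 4: m_pack = 22 * 8 * 0.0462 * 1.35 = 10.977 kg
Step 5: ED = E_pack / m_pack = 2259.3 / 10.977 = 205.8 Wh/kg

205.8 Wh/kg


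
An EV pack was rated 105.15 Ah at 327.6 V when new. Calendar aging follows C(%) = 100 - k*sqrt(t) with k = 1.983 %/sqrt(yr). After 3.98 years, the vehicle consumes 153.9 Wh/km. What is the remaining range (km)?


Step 1: capacity retention = 100 - 1.983 * sqrt(3.98) = 100 - 1.983 * 1.995 = 96.044%
Step 2: C_now = 105.15 * 96.044/100 = 100.99 Ah
Step 3: E_pack = V * C_now = 327.6 * 100.99 = 33084 Wh
Step 4: range = E_pack / consumption = 33084 / 153.9 = 215.0 km

215.0 km


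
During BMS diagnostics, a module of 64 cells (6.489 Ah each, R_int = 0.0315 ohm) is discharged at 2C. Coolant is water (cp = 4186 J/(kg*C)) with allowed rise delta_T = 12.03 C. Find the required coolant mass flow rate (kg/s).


Step 1: I = 2 * 6.489 = 12.978 A
Step 2: Q_cell = I^2 * R = 12.978^2 * 0.0315 = 5.3055 W
Step 3: Q_total = 64 * 5.3055 = 339.55 W
Step 4: m_dot = Q_total / (cp * dT) = 339.55 / (4186 * 12.03) = 0.006743 kg/s

0.006743 kg/s


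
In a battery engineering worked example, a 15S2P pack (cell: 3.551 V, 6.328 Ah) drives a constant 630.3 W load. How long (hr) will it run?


Step 1: E_pack = Ns * V_cell * Np * C_cell = 15 * 3.551 * 2 * 6.328 = 674.12 Wh
Step 2: t = E_pack / P = 674.12 / 630.3 = 1.070 hr

1.070 hr


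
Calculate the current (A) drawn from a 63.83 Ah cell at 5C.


I = C_rate * capacity = 5 * 63.83 = 319.15 A

319.15 A


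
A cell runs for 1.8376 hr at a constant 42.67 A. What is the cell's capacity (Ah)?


C = I * t = 42.67 * 1.8376 = 78.41 Ah

78.41 Ah


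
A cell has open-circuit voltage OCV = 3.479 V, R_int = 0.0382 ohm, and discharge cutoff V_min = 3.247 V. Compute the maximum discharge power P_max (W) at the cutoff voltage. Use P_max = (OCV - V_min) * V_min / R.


P_max = (OCV - V_min) * V_min / R = (3.479 - 3.247) * 3.247 / 0.0382 = 0.232 * 3.247 / 0.0382 = 19.72 W

19.72 W


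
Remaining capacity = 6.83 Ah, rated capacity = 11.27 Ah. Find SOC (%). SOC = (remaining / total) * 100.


SOC = (remaining / total) * 100 = (6.83 / 11.27) * 100 = 60.60%

60.60%


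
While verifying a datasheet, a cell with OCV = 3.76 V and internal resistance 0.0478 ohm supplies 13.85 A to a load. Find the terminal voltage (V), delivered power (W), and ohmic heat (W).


Step 1: V_terminal = OCV - I*R = 3.76 - 13.85 * 0.0478 = 3.098 V
Step 2: P_out = V_terminal * I = 3.098 * 13.85 = 42.91 W
Step 3: Q = I^2 * R = 13.85^2 * 0.0478 = 9.169 W

V=3.098 V, P=42.91 W, Q=9.169 W


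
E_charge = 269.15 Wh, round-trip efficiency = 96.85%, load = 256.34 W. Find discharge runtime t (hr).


Step 1: E_discharge = eta/100 * E_charge = 96.85/100 * 269.15 = 260.67 Wh
Step 2: t = E_discharge / P = 260.67 / 256.34 = 1.017 hr

1.017 hr


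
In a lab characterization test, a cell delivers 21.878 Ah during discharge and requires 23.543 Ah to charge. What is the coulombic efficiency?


Coulombic efficiency = 21.878/23.543 * 100% = 92.93%

92.93%


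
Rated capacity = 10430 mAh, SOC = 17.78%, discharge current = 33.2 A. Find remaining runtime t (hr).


Convert: C_total = 10430 mAh = 10.43 Ah
Step 1: remaining = SOC/100 * C_total = 17.78/100 * 10.43 = 1.8545 Ah
Step 2: t = remaining / I = 1.8545 / 33.2 = 0.05586 hr

0.05586 hr


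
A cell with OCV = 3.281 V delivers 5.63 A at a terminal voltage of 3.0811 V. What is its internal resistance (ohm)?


R = (OCV - V) / I = (3.281 - 3.0811) / 5.63 = 0.03551 ohm

0.03551 ohm


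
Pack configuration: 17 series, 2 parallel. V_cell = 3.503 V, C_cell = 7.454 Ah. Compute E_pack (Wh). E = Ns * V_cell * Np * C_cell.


E = Ns * Vcell * Np * Ccell = 17 * 3.503 * 2 * 7.454 = 887.8 Wh

887.8 Wh


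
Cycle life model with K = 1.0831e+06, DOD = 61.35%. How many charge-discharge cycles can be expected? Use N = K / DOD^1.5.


Step 1: DOD^1.5 = 61.35^1.5 = 480.53
Step 2: N = 1.0831e+06 / 480.53 = 2254 cycles

2254 cycles


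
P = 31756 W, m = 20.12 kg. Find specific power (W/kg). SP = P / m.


Specific power = 31756 W / 20.12 kg = 1578 W/kg

1578 W/kg


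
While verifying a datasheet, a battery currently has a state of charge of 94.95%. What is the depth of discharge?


DOD = 100 - SOC = 100 - 94.95 = 5.05%

5.05%


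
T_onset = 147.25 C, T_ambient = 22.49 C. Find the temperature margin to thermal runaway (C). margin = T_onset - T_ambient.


margin = T_onset - T_ambient = 147.25 - 22.49 = 124.76 C

124.76 C


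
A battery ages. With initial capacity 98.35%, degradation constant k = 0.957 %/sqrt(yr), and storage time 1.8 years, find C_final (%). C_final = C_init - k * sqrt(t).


sqrt(t) = sqrt(1.8) = 1.3416
C_final = 98.35 - 0.957 * 1.3416 = 97.07%

97.07%


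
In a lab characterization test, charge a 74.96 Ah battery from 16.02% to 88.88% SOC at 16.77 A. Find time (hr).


Step 1: dSOC = 88.88% - 16.02% = 72.86%
Step 2: delta_Ah = 74.96 * 72.86 / 100 = 54.616 Ah
Step 3: t = 54.616 / 16.77 = 3.257 hr

3.257 hr


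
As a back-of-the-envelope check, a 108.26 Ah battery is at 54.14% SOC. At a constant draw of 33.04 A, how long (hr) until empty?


Step 1: remaining = SOC/100 * C_total = 54.14/100 * 108.26 = 58.612 Ah
Step 2: t = remaining / I = 58.612 / 33.04 = 1.774 hr

1.774 hr


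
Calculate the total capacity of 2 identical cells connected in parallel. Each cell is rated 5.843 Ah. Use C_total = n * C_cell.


C_total = 2 * 5.843 = 11.686 Ah

11.686 Ah


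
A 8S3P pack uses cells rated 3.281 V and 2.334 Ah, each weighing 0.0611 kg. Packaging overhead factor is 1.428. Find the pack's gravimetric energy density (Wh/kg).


Step 1: V_pack = 8 * 3.281 = 26.248 V
Step 2: C_pack = 3 * 2.334 = 7.002 Ah
Step 3: E_pack = V_pack * C_pack = 26.248 * 7.002 = 183.79 Wh
Step 4: m_pack = 8 * 3 * 0.0611 * 1.428 = 2.094 kg
Step 5: ED = E_pack / m_pack = 183.79 / 2.094 = 87.77 Wh/kg

87.77 Wh/kg


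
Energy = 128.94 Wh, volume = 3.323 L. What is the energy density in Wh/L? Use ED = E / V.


Volumetric ED = 128.94 Wh / 3.323 L = 38.80 Wh/L

38.80 Wh/L


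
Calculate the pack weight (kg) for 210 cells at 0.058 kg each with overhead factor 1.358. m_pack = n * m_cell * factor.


Cell mass sum = 210 * 0.058 = 12.18 kg
With overhead 1.358: m_pack = 12.18 * 1.358 = 16.54 kg

16.54 kg


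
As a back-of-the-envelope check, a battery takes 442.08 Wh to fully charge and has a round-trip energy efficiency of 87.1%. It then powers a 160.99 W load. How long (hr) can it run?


Step 1: E_discharge = eta/100 * E_charge = 87.1/100 * 442.08 = 385.05 Wh
Step 2: t = E_discharge / P = 385.05 / 160.99 = 2.392 hr

2.392 hr


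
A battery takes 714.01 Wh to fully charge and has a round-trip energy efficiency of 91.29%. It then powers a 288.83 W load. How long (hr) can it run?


Step 1: E_discharge = eta/100 * E_charge = 91.29/100 * 714.01 = 651.82 Wh
Step 2: t = E_discharge / P = 651.82 / 288.83 = 2.257 hr

2.257 hr


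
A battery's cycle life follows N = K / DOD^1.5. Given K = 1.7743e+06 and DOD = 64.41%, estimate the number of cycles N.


DOD^1.5 = 516.93
N = K / DOD^1.5 = 1.7743e+06 / 516.93 = 3432

3432 cycles


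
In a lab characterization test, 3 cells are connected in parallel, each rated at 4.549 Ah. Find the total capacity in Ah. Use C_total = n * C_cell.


Parallel capacities add: 3 * 4.549 Ah = 13.647 Ah

13.647 Ah


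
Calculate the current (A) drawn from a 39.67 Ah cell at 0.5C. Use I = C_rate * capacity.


I = C_rate * capacity = 0.5 * 39.67 = 19.835 A

19.835 A


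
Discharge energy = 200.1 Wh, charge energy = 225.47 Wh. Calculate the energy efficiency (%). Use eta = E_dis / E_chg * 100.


eta_e = E_dis / E_chg * 100 = 200.1 / 225.47 * 100 = 88.75%

88.75%


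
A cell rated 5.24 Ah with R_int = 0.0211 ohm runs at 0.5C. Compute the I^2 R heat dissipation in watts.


Step 1: I = C_rate * capacity = 0.5 * 5.24 = 2.62 A
Step 2: Q = I^2 * R = 2.62^2 * 0.0211 = 6.8644 * 0.0211 = 0.1448 W

0.1448 W


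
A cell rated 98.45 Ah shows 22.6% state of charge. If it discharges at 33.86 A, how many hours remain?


Step 1: remaining = SOC/100 * C_total = 22.6/100 * 98.45 = 22.25 Ah
Step 2: t = remaining / I = 22.25 / 33.86 = 0.6571 hr

0.6571 hr


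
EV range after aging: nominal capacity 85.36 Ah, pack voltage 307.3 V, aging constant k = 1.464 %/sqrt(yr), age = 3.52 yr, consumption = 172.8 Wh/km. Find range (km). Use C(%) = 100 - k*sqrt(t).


Step 1: capacity retention = 100 - 1.464 * sqrt(3.52) = 100 - 1.464 * 1.8762 = 97.253%
Step 2: C_now = 85.36 * 97.253/100 = 83.015 Ah
Step 3: E_pack = V * C_now = 307.3 * 83.015 = 25511 Wh
Step 4: range = E_pack / consumption = 25511 / 172.8 = 147.6 km

147.6 km


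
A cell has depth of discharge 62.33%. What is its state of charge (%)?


SOC = 100 - DOD = 100 - 62.33 = 37.67%

37.67%


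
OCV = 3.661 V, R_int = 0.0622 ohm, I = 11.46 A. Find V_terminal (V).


IR drop = 11.46 * 0.0622 = 0.71281 V
V = 3.661 - 0.71281 = 2.948 V

2.948 V


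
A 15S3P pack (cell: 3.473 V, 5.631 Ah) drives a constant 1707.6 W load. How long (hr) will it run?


Step 1: E_pack = Ns * V_cell * Np * C_cell = 15 * 3.473 * 3 * 5.631 = 880.04 Wh
Step 2: t = E_pack / P = 880.04 / 1707.6 = 0.5154 hr

0.5154 hr


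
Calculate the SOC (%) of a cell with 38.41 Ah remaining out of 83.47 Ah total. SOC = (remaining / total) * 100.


SOC% = 38.41 / 83.47 * 100 = 46.02%

46.02%


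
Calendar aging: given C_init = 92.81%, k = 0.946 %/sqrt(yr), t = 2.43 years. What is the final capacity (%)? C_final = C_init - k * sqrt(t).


Step 1: sqrt(2.43 yr) = 1.5588
Step 2: drop = 0.946 * 1.5588 = 1.4746
Step 3: C_final = 92.81 - 1.4746 = 91.34%

91.34%


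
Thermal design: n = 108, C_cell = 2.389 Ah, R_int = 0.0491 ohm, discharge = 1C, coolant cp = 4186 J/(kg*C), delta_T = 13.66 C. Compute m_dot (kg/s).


Step 1: I = 1 * 2.389 = 2.389 A
Step 2: Q_cell = I^2 * R = 2.389^2 * 0.0491 = 0.28023 W
Step 3: Q_total = 108 * 0.28023 = 30.265 W
Step 4: m_dot = Q_total / (cp * dT) = 30.265 / (4186 * 13.66) = 5.293e-04 kg/s

5.293e-04 kg/s


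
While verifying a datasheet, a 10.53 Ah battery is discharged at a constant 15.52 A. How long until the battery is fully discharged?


t = capacity / current = 10.53 / 15.52 = 0.6785 hr

0.6785 hr


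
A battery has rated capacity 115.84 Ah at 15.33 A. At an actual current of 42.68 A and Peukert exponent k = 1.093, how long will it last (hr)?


Step 1: t_rated = C / I_rated = 115.84 / 15.33 = 7.5564 hr
Step 2: ratio = 15.33 / 42.68 = 0.35918
Step 3: ratio^k = 0.35918^1.093 = 0.32655
Step 4: t = t_rated * ratio^k = 7.5564 * 0.32655 = 2.468 hr

2.468 hr


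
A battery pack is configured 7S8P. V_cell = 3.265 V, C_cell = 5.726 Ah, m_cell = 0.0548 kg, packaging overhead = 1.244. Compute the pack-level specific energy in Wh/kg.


Step 1: V_pack = 7 * 3.265 = 22.855 V
Step 2: C_pack = 8 * 5.726 = 45.808 Ah
Step 3: E_pack = V_pack * C_pack = 22.855 * 45.808 = 1046.9 Wh
Step 4: m_pack = 7 * 8 * 0.0548 * 1.244 = 3.8176 kg
Step 5: ED = E_pack / m_pack = 1046.9 / 3.8176 = 274.2 Wh/kg

274.2 Wh/kg
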